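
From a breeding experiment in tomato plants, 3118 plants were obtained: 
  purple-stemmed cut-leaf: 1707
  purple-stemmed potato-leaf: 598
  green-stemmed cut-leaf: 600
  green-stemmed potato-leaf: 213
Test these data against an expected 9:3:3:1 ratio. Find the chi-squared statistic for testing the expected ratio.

The 9:3:3:1 ratio has 16 parts, so with N = 3118 the expected counts are:
  purple-stemmed cut-leaf: 3118 × 9/16 = 1753.875
  purple-stemmed potato-leaf: 3118 × 3/16 = 584.625
  green-stemmed cut-leaf: 3118 × 3/16 = 584.625
  green-stemmed potato-leaf: 3118 × 1/16 = 194.875
χ² = Σ (O − E)² / E
  purple-stemmed cut-leaf: (1707 − 1753.875)² / 1753.875 = 1.2528
  purple-stemmed potato-leaf: (598 − 584.625)² / 584.625 = 0.3060
  green-stemmed cut-leaf: (600 − 584.625)² / 584.625 = 0.4043
  green-stemmed potato-leaf: (213 − 194.875)² / 194.875 = 1.6858
χ² = 1.2528 + 0.3060 + 0.4043 + 1.6858 = 3.6489 ≈ 3.649

3.649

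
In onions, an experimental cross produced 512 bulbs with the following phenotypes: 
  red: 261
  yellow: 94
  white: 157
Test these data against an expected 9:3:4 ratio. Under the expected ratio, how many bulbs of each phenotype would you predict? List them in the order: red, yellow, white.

288, 96, 128

Under the 9:3:4 hypothesis (Σ ratio = 16, N = 512):
  red: 512 × 9/16 = 288
  yellow: 512 × 3/16 = 96
  white: 512 × 4/16 = 128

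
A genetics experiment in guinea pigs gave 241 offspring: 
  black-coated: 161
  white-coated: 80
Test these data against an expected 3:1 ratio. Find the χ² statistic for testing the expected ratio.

8.632

The 3:1 ratio has 4 parts, so with N = 241 the expected counts are:
  black-coated: 241 × 3/4 = 180.75
  white-coated: 241 × 1/4 = 60.25
χ² = Σ (O − E)² / E
  black-coated: (161 − 180.75)² / 180.75 = 2.1580
  white-coated: (80 − 60.25)² / 60.25 = 6.4741
χ² = 2.1580 + 6.4741 = 8.6321 ≈ 8.632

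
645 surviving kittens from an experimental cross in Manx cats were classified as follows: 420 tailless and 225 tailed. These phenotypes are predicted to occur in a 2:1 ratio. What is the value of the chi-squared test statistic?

0.698

Expected counts for N = 645 under a 2:1 ratio (total parts = 3):
  tailless: 645 × 2/3 = 430
  tailed: 645 × 1/3 = 215
χ² = Σ (O − E)² / E
  tailless: (420 − 430)² / 430 = 0.2326
  tailed: (225 − 215)² / 215 = 0.4651
χ² = 0.2326 + 0.4651 = 0.6977 ≈ 0.698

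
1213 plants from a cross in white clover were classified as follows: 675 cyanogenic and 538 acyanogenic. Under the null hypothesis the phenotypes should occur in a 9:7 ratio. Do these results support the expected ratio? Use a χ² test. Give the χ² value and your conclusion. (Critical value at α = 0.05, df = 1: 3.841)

0.179; consistent

Under the 9:7 hypothesis (Σ ratio = 16, N = 1213):
  cyanogenic: 1213 × 9/16 = 682.3125
  acyanogenic: 1213 × 7/16 = 530.6875
χ² = Σ (O − E)² / E
  cyanogenic: (675 − 682.3125)² / 682.3125 = 0.0784
  acyanogenic: (538 − 530.6875)² / 530.6875 = 0.1008
χ² = 0.0784 + 0.1008 = 0.1792 ≈ 0.179
Degrees of freedom = 2 − 1 = 1; critical value at α = 0.05 is 3.841.
Since 0.179 < 3.841, we fail to reject the null hypothesis — the data are consistent with the 9:7 ratio.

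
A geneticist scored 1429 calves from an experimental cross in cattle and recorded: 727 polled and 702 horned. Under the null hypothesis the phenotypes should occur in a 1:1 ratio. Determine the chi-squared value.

0.437

Total ratio parts = 2. Expected numbers out of 1429:
  polled: 1429 × 1/2 = 714.5
  horned: 1429 × 1/2 = 714.5
χ² = Σ (O − E)² / E
  polled: (727 − 714.5)² / 714.5 = 0.2187
  horned: (702 − 714.5)² / 714.5 = 0.2187
χ² = 0.2187 + 0.2187 = 0.4374 ≈ 0.437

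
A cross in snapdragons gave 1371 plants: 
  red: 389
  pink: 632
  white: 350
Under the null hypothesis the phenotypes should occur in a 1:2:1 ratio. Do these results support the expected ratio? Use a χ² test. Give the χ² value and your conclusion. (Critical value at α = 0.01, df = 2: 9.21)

Total ratio parts = 4. Expected numbers out of 1371:
  red: 1371 × 1/4 = 342.75
  pink: 1371 × 2/4 = 685.5
  white: 1371 × 1/4 = 342.75
χ² = Σ (O − E)² / E
  red: (389 − 342.75)² / 342.75 = 6.2409
  pink: (632 − 685.5)² / 685.5 = 4.1754
  white: (350 − 342.75)² / 342.75 = 0.1534
χ² = 6.2409 + 4.1754 + 0.1534 = 10.5697 ≈ 10.570
Degrees of freedom = 3 − 1 = 2; critical value at α = 0.01 is 9.21.
Since 10.570 > 9.21, we reject the null hypothesis — the data do not fit the 1:2:1 ratio.

10.570; not consistent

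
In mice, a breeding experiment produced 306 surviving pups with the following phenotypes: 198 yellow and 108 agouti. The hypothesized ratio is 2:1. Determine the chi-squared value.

0.529

Under the 2:1 hypothesis (Σ ratio = 3, N = 306):
  yellow: 306 × 2/3 = 204
  agouti: 306 × 1/3 = 102
χ² = Σ (O − E)² / E
  yellow: (198 − 204)² / 204 = 0.1765
  agouti: (108 − 102)² / 102 = 0.3529
χ² = 0.1765 + 0.3529 = 0.5294 ≈ 0.529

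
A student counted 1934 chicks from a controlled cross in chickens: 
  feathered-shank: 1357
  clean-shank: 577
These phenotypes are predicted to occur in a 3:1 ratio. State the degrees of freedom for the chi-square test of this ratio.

1

A goodness-of-fit test with 2 phenotype classes has df = 2 − 1 = 1.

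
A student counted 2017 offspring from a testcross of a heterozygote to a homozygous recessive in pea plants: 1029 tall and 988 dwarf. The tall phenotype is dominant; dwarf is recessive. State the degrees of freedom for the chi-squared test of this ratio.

A testcross of a heterozygote (Aa × aa) gives a 1:1 phenotypic ratio.
A goodness-of-fit test with 2 phenotype classes has df = 2 − 1 = 1.

1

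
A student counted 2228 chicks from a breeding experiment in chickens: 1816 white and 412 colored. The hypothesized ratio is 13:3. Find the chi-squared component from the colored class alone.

0.079

The 13:3 ratio has 16 parts, so with N = 2228 the expected counts are:
  white: 2228 × 13/16 = 1810.25
  colored: 2228 × 3/16 = 417.75
Contribution of colored: (412 − 417.75)² / 417.75 = 0.0791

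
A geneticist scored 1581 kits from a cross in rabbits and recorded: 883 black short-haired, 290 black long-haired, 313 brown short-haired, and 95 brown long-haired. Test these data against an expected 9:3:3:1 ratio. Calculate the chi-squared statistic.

1.257

The 9:3:3:1 ratio has 16 parts, so with N = 1581 the expected counts are:
  black short-haired: 1581 × 9/16 = 889.3125
  black long-haired: 1581 × 3/16 = 296.4375
  brown short-haired: 1581 × 3/16 = 296.4375
  brown long-haired: 1581 × 1/16 = 98.8125
χ² = Σ (O − E)² / E
  black short-haired: (883 − 889.3125)² / 889.3125 = 0.0448
  black long-haired: (290 − 296.4375)² / 296.4375 = 0.1398
  brown short-haired: (313 − 296.4375)² / 296.4375 = 0.9254
  brown long-haired: (95 − 98.8125)² / 98.8125 = 0.1471
χ² = 0.0448 + 0.1398 + 0.9254 + 0.1471 = 1.2571 ≈ 1.257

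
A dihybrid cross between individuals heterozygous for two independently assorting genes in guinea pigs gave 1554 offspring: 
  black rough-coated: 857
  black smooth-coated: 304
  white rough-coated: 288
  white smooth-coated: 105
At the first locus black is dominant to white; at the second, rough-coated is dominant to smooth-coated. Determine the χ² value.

1.560

A dihybrid F₂ with independent assortment and complete dominance at both loci gives a 9:3:3:1 phenotypic ratio.
Total ratio parts = 16. Expected numbers out of 1554:
  black rough-coated: 1554 × 9/16 = 874.125
  black smooth-coated: 1554 × 3/16 = 291.375
  white rough-coated: 1554 × 3/16 = 291.375
  white smooth-coated: 1554 × 1/16 = 97.125
χ² = Σ (O − E)² / E
  black rough-coated: (857 − 874.125)² / 874.125 = 0.3355
  black smooth-coated: (304 − 291.375)² / 291.375 = 0.5470
  white rough-coated: (288 − 291.375)² / 291.375 = 0.0391
  white smooth-coated: (105 − 97.125)² / 97.125 = 0.6385
χ² = 0.3355 + 0.5470 + 0.0391 + 0.6385 = 1.5601 ≈ 1.560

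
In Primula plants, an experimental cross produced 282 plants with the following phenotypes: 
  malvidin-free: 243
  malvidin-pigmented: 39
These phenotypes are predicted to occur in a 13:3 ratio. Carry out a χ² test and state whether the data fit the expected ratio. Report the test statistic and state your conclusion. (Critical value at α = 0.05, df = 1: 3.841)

4.481; not consistent

Under the 13:3 hypothesis (Σ ratio = 16, N = 282):
  malvidin-free: 282 × 13/16 = 229.125
  malvidin-pigmented: 282 × 3/16 = 52.875
χ² = Σ (O − E)² / E
  malvidin-free: (243 − 229.125)² / 229.125 = 0.8402
  malvidin-pigmented: (39 − 52.875)² / 52.875 = 3.6410
χ² = 0.8402 + 3.6410 = 4.4812 ≈ 4.481
Degrees of freedom = 2 − 1 = 1; critical value at α = 0.05 is 3.841.
Since 4.481 > 3.841, we reject the null hypothesis — the data do not fit the 13:3 ratio.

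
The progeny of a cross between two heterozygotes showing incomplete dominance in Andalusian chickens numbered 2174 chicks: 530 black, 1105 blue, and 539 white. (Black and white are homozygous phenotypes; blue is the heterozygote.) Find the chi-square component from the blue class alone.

0.298

With incomplete dominance, a heterozygote × heterozygote cross gives a 1:2:1 phenotypic ratio.
The 1:2:1 ratio has 4 parts, so with N = 2174 the expected counts are:
  black: 2174 × 1/4 = 543.5
  blue: 2174 × 2/4 = 1087
  white: 2174 × 1/4 = 543.5
Contribution of blue: (1105 − 1087)² / 1087 = 0.2981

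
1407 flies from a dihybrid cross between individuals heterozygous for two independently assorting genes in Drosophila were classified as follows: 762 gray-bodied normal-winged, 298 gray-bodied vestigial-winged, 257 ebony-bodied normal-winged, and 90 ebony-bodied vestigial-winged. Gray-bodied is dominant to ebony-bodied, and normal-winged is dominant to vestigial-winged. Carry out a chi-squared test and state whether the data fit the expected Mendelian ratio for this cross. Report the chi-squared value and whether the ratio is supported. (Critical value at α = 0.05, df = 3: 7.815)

5.750; consistent

A dihybrid F₂ with independent assortment and complete dominance at both loci gives a 9:3:3:1 phenotypic ratio.
Under the 9:3:3:1 hypothesis (Σ ratio = 16, N = 1407):
  gray-bodied normal-winged: 1407 × 9/16 = 791.4375
  gray-bodied vestigial-winged: 1407 × 3/16 = 263.8125
  ebony-bodied normal-winged: 1407 × 3/16 = 263.8125
  ebony-bodied vestigial-winged: 1407 × 1/16 = 87.9375
χ² = Σ (O − E)² / E
  gray-bodied normal-winged: (762 − 791.4375)² / 791.4375 = 1.0949
  gray-bodied vestigial-winged: (298 − 263.8125)² / 263.8125 = 4.4304
  ebony-bodied normal-winged: (257 − 263.8125)² / 263.8125 = 0.1759
  ebony-bodied vestigial-winged: (90 − 87.9375)² / 87.9375 = 0.0484
χ² = 1.0949 + 4.4304 + 0.1759 + 0.0484 = 5.7496 ≈ 5.750
Degrees of freedom = 4 − 1 = 3; critical value at α = 0.05 is 7.815.
Since 5.750 < 7.815, we fail to reject the null hypothesis — the data are consistent with the 9:3:3:1 ratio.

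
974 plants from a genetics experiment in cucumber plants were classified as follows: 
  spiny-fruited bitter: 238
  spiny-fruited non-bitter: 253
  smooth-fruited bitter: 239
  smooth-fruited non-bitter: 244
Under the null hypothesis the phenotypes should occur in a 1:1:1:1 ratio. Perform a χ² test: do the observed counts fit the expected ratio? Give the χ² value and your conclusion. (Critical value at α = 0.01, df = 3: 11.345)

0.579; consistent

Under the 1:1:1:1 hypothesis (Σ ratio = 4, N = 974):
  spiny-fruited bitter: 974 × 1/4 = 243.5
  spiny-fruited non-bitter: 974 × 1/4 = 243.5
  smooth-fruited bitter: 974 × 1/4 = 243.5
  smooth-fruited non-bitter: 974 × 1/4 = 243.5
χ² = Σ (O − E)² / E
  spiny-fruited bitter: (238 − 243.5)² / 243.5 = 0.1242
  spiny-fruited non-bitter: (253 − 243.5)² / 243.5 = 0.3706
  smooth-fruited bitter: (239 − 243.5)² / 243.5 = 0.0832
  smooth-fruited non-bitter: (244 − 243.5)² / 243.5 = 0.0010
χ² = 0.1242 + 0.3706 + 0.0832 + 0.0010 = 0.579
Degrees of freedom = 4 − 1 = 3; critical value at α = 0.01 is 11.345.
Since 0.579 < 11.345, we fail to reject the null hypothesis — the data are consistent with the 1:1:1:1 ratio.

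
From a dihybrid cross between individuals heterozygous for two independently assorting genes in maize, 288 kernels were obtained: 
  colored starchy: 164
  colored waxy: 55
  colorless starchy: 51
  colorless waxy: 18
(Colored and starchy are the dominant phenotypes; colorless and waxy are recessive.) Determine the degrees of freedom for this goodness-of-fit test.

3

A dihybrid F₂ with independent assortment and complete dominance at both loci gives a 9:3:3:1 phenotypic ratio.
A goodness-of-fit test with 4 phenotype classes has df = 4 − 1 = 3.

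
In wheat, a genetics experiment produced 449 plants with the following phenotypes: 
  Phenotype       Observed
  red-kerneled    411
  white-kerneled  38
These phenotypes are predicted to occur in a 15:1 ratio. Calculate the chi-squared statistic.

3.754

Expected counts for N = 449 under a 15:1 ratio (total parts = 16):
  red-kerneled: 449 × 15/16 = 420.9375
  white-kerneled: 449 × 1/16 = 28.0625
χ² = Σ (O − E)² / E
  red-kerneled: (411 − 420.9375)² / 420.9375 = 0.2346
  white-kerneled: (38 − 28.0625)² / 28.0625 = 3.5191
χ² = 0.2346 + 3.5191 = 3.7537 ≈ 3.754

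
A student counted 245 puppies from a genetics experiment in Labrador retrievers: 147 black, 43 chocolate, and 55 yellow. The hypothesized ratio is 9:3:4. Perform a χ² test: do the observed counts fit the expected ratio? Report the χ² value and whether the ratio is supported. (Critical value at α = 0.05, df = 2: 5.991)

Expected counts for N = 245 under a 9:3:4 ratio (total parts = 16):
  black: 245 × 9/16 = 137.8125
  chocolate: 245 × 3/16 = 45.9375
  yellow: 245 × 4/16 = 61.25
χ² = Σ (O − E)² / E
  black: (147 − 137.8125)² / 137.8125 = 0.6125
  chocolate: (43 − 45.9375)² / 45.9375 = 0.1878
  yellow: (55 − 61.25)² / 61.25 = 0.6378
χ² = 0.6125 + 0.1878 + 0.6378 = 1.4381 ≈ 1.438
Degrees of freedom = 3 − 1 = 2; critical value at α = 0.05 is 5.991.
Since 1.438 < 5.991, we fail to reject the null hypothesis — the data are consistent with the 9:3:4 ratio.

1.438; consistent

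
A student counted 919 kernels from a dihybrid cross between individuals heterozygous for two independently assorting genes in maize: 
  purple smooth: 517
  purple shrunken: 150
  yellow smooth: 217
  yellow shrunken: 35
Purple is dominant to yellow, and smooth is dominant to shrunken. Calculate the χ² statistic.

A dihybrid F₂ with independent assortment and complete dominance at both loci gives a 9:3:3:1 phenotypic ratio.
Under the 9:3:3:1 hypothesis (Σ ratio = 16, N = 919):
  purple smooth: 919 × 9/16 = 516.9375
  purple shrunken: 919 × 3/16 = 172.3125
  yellow smooth: 919 × 3/16 = 172.3125
  yellow shrunken: 919 × 1/16 = 57.4375
χ² = Σ (O − E)² / E
  purple smooth: (517 − 516.9375)² / 516.9375 = 0.0000
  purple shrunken: (150 − 172.3125)² / 172.3125 = 2.8892
  yellow smooth: (217 − 172.3125)² / 172.3125 = 11.5893
  yellow shrunken: (35 − 57.4375)² / 57.4375 = 8.7650
χ² = 0.0000 + 2.8892 + 11.5893 + 8.7650 = 23.2435 ≈ 23.244

23.244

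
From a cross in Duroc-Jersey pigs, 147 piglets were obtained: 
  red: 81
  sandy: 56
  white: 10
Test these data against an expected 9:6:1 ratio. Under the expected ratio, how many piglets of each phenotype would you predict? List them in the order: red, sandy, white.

Expected counts for N = 147 under a 9:6:1 ratio (total parts = 16):
  red: 147 × 9/16 = 82.6875
  sandy: 147 × 6/16 = 55.125
  white: 147 × 1/16 = 9.1875

82.6875, 55.125, 9.1875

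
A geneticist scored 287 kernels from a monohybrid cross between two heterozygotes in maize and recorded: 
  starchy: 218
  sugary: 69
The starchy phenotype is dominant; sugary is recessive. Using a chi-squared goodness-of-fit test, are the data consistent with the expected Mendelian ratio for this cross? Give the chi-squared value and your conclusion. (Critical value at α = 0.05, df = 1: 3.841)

For a monohybrid cross between heterozygotes with complete dominance, the expected phenotypic ratio is 3:1.
Total ratio parts = 4. Expected numbers out of 287:
  starchy: 287 × 3/4 = 215.25
  sugary: 287 × 1/4 = 71.75
χ² = Σ (O − E)² / E
  starchy: (218 − 215.25)² / 215.25 = 0.0351
  sugary: (69 − 71.75)² / 71.75 = 0.1054
χ² = 0.0351 + 0.1054 = 0.1405 ≈ 0.141
Degrees of freedom = 2 − 1 = 1; critical value at α = 0.05 is 3.841.
Since 0.141 < 3.841, we fail to reject the null hypothesis — the data are consistent with the 3:1 ratio.

0.141; consistent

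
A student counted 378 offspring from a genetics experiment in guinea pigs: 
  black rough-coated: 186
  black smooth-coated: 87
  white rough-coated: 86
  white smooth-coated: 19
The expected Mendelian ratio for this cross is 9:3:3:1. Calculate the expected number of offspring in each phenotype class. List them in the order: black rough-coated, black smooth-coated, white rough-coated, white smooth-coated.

212.625, 70.875, 70.875, 23.625

Expected counts for N = 378 under a 9:3:3:1 ratio (total parts = 16):
  black rough-coated: 378 × 9/16 = 212.625
  black smooth-coated: 378 × 3/16 = 70.875
  white rough-coated: 378 × 3/16 = 70.875
  white smooth-coated: 378 × 1/16 = 23.625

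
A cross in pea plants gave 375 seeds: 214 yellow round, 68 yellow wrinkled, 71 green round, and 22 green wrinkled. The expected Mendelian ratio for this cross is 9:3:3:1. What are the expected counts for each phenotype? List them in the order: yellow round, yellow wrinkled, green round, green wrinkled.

The 9:3:3:1 ratio has 16 parts, so with N = 375 the expected counts are:
  yellow round: 375 × 9/16 = 210.9375
  yellow wrinkled: 375 × 3/16 = 70.3125
  green round: 375 × 3/16 = 70.3125
  green wrinkled: 375 × 1/16 = 23.4375

210.9375, 70.3125, 70.3125, 23.4375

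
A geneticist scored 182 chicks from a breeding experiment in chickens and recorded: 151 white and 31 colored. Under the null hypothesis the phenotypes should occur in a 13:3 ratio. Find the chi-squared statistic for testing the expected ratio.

0.352

Total ratio parts = 16. Expected numbers out of 182:
  white: 182 × 13/16 = 147.875
  colored: 182 × 3/16 = 34.125
χ² = Σ (O − E)² / E
  white: (151 − 147.875)² / 147.875 = 0.0660
  colored: (31 − 34.125)² / 34.125 = 0.2862
χ² = 0.0660 + 0.2862 = 0.3522 ≈ 0.352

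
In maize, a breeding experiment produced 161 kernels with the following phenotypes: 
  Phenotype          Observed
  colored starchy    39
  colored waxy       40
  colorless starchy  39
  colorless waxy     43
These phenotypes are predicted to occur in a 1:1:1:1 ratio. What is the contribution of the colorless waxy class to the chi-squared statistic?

0.188

Under the 1:1:1:1 hypothesis (Σ ratio = 4, N = 161):
  colored starchy: 161 × 1/4 = 40.25
  colored waxy: 161 × 1/4 = 40.25
  colorless starchy: 161 × 1/4 = 40.25
  colorless waxy: 161 × 1/4 = 40.25
Contribution of colorless waxy: (43 − 40.25)² / 40.25 = 0.1879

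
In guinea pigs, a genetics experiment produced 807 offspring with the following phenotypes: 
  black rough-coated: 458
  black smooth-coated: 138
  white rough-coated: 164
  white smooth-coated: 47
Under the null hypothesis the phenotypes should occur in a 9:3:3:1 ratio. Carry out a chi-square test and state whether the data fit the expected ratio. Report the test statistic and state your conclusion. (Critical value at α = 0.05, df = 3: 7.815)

2.506; consistent

Under the 9:3:3:1 hypothesis (Σ ratio = 16, N = 807):
  black rough-coated: 807 × 9/16 = 453.9375
  black smooth-coated: 807 × 3/16 = 151.3125
  white rough-coated: 807 × 3/16 = 151.3125
  white smooth-coated: 807 × 1/16 = 50.4375
χ² = Σ (O − E)² / E
  black rough-coated: (458 − 453.9375)² / 453.9375 = 0.0364
  black smooth-coated: (138 − 151.3125)² / 151.3125 = 1.1712
  white rough-coated: (164 − 151.3125)² / 151.3125 = 1.0638
  white smooth-coated: (47 − 50.4375)² / 50.4375 = 0.2343
χ² = 0.0364 + 1.1712 + 1.0638 + 0.2343 = 2.5057 ≈ 2.506
Degrees of freedom = 4 − 1 = 3; critical value at α = 0.05 is 7.815.
Since 2.506 < 7.815, we fail to reject the null hypothesis — the data are consistent with the 9:3:3:1 ratio.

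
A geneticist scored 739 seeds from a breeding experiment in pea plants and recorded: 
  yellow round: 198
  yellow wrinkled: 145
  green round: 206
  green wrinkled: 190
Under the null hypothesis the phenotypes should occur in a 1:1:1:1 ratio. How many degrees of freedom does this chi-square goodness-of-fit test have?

A goodness-of-fit test with 4 phenotype classes has df = 4 − 1 = 3.

3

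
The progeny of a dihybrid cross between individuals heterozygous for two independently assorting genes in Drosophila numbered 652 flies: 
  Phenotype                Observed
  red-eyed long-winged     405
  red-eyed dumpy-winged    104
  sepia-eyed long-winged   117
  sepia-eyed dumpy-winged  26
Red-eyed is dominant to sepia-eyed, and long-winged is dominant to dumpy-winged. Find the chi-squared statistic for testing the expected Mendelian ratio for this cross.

12.278

A dihybrid F₂ with independent assortment and complete dominance at both loci gives a 9:3:3:1 phenotypic ratio.
The 9:3:3:1 ratio has 16 parts, so with N = 652 the expected counts are:
  red-eyed long-winged: 652 × 9/16 = 366.75
  red-eyed dumpy-winged: 652 × 3/16 = 122.25
  sepia-eyed long-winged: 652 × 3/16 = 122.25
  sepia-eyed dumpy-winged: 652 × 1/16 = 40.75
χ² = Σ (O − E)² / E
  red-eyed long-winged: (405 − 366.75)² / 366.75 = 3.9893
  red-eyed dumpy-winged: (104 − 122.25)² / 122.25 = 2.7244
  sepia-eyed long-winged: (117 − 122.25)² / 122.25 = 0.2255
  sepia-eyed dumpy-winged: (26 − 40.75)² / 40.75 = 5.3390
χ² = 3.9893 + 2.7244 + 0.2255 + 5.3390 = 12.2782 ≈ 12.278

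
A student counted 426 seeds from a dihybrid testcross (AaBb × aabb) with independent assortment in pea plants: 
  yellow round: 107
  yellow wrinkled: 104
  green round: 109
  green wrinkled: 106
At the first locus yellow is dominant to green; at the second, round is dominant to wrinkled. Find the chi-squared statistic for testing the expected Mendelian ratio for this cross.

0.122

A dihybrid testcross with independent assortment gives a 1:1:1:1 ratio.
Total ratio parts = 4. Expected numbers out of 426:
  yellow round: 426 × 1/4 = 106.5
  yellow wrinkled: 426 × 1/4 = 106.5
  green round: 426 × 1/4 = 106.5
  green wrinkled: 426 × 1/4 = 106.5
χ² = Σ (O − E)² / E
  yellow round: (107 − 106.5)² / 106.5 = 0.0023
  yellow wrinkled: (104 − 106.5)² / 106.5 = 0.0587
  green round: (109 − 106.5)² / 106.5 = 0.0587
  green wrinkled: (106 − 106.5)² / 106.5 = 0.0023
χ² = 0.0023 + 0.0587 + 0.0587 + 0.0023 = 0.122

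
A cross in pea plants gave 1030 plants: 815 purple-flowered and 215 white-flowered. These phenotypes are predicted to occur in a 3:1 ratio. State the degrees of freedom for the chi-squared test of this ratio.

1

A goodness-of-fit test with 2 phenotype classes has df = 2 − 1 = 1.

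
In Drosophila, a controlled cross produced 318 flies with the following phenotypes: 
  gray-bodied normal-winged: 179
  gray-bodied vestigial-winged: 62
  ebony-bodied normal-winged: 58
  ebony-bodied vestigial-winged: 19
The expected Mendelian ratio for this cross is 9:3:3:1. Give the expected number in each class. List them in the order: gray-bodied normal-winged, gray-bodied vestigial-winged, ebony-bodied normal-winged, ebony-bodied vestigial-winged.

178.875, 59.625, 59.625, 19.875

Total ratio parts = 16. Expected numbers out of 318:
  gray-bodied normal-winged: 318 × 9/16 = 178.875
  gray-bodied vestigial-winged: 318 × 3/16 = 59.625
  ebony-bodied normal-winged: 318 × 3/16 = 59.625
  ebony-bodied vestigial-winged: 318 × 1/16 = 19.875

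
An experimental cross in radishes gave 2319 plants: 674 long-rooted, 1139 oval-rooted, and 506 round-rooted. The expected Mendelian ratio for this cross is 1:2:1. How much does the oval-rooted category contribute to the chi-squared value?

Total ratio parts = 4. Expected numbers out of 2319:
  long-rooted: 2319 × 1/4 = 579.75
  oval-rooted: 2319 × 2/4 = 1159.5
  round-rooted: 2319 × 1/4 = 579.75
Contribution of oval-rooted: (1139 − 1159.5)² / 1159.5 = 0.3624

0.362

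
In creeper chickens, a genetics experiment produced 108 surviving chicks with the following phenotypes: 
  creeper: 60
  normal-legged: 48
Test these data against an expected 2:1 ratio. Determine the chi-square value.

Expected counts for N = 108 under a 2:1 ratio (total parts = 3):
  creeper: 108 × 2/3 = 72
  normal-legged: 108 × 1/3 = 36
χ² = Σ (O − E)² / E
  creeper: (60 − 72)² / 72 = 2.0000
  normal-legged: (48 − 36)² / 36 = 4.0000
χ² = 2.0000 + 4.0000 = 6.000

6.000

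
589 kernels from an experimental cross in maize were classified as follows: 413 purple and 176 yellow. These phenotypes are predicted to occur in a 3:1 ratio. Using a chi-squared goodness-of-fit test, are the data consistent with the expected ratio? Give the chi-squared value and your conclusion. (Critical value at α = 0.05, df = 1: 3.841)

Under the 3:1 hypothesis (Σ ratio = 4, N = 589):
  purple: 589 × 3/4 = 441.75
  yellow: 589 × 1/4 = 147.25
χ² = Σ (O − E)² / E
  purple: (413 − 441.75)² / 441.75 = 1.8711
  yellow: (176 − 147.25)² / 147.25 = 5.6133
χ² = 1.8711 + 5.6133 = 7.4844 ≈ 7.484
Degrees of freedom = 2 − 1 = 1; critical value at α = 0.05 is 3.841.
Since 7.484 > 3.841, we reject the null hypothesis — the data do not fit the 3:1 ratio.

7.484; not consistent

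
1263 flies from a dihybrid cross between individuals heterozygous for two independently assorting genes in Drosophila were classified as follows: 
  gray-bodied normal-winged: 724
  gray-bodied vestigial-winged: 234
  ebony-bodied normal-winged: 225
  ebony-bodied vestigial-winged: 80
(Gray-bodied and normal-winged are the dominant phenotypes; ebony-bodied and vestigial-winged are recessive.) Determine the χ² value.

A dihybrid F₂ with independent assortment and complete dominance at both loci gives a 9:3:3:1 phenotypic ratio.
The 9:3:3:1 ratio has 16 parts, so with N = 1263 the expected counts are:
  gray-bodied normal-winged: 1263 × 9/16 = 710.4375
  gray-bodied vestigial-winged: 1263 × 3/16 = 236.8125
  ebony-bodied normal-winged: 1263 × 3/16 = 236.8125
  ebony-bodied vestigial-winged: 1263 × 1/16 = 78.9375
χ² = Σ (O − E)² / E
  gray-bodied normal-winged: (724 − 710.4375)² / 710.4375 = 0.2589
  gray-bodied vestigial-winged: (234 − 236.8125)² / 236.8125 = 0.0334
  ebony-bodied normal-winged: (225 − 236.8125)² / 236.8125 = 0.5892
  ebony-bodied vestigial-winged: (80 − 78.9375)² / 78.9375 = 0.0143
χ² = 0.2589 + 0.0334 + 0.5892 + 0.0143 = 0.8958 ≈ 0.896

0.896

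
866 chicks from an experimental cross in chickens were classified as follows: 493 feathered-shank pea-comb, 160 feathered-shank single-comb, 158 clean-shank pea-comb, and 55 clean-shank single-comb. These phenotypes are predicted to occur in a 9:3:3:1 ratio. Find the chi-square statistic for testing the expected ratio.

0.238

Expected counts for N = 866 under a 9:3:3:1 ratio (total parts = 16):
  feathered-shank pea-comb: 866 × 9/16 = 487.125
  feathered-shank single-comb: 866 × 3/16 = 162.375
  clean-shank pea-comb: 866 × 3/16 = 162.375
  clean-shank single-comb: 866 × 1/16 = 54.125
χ² = Σ (O − E)² / E
  feathered-shank pea-comb: (493 − 487.125)² / 487.125 = 0.0709
  feathered-shank single-comb: (160 − 162.375)² / 162.375 = 0.0347
  clean-shank pea-comb: (158 − 162.375)² / 162.375 = 0.1179
  clean-shank single-comb: (55 − 54.125)² / 54.125 = 0.0141
χ² = 0.0709 + 0.0347 + 0.1179 + 0.0141 = 0.2376 ≈ 0.238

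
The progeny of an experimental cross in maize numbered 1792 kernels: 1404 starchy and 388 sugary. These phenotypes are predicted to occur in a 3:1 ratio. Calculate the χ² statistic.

Total ratio parts = 4. Expected numbers out of 1792:
  starchy: 1792 × 3/4 = 1344
  sugary: 1792 × 1/4 = 448
χ² = Σ (O − E)² / E
  starchy: (1404 − 1344)² / 1344 = 2.6786
  sugary: (388 − 448)² / 448 = 8.0357
χ² = 2.6786 + 8.0357 = 10.7143 ≈ 10.714

10.714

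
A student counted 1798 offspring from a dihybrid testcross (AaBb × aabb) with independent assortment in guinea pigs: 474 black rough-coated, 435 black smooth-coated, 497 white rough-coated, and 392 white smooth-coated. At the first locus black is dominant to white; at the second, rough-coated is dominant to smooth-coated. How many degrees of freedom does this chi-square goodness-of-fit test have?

3

A dihybrid testcross with independent assortment gives a 1:1:1:1 ratio.
A goodness-of-fit test with 4 phenotype classes has df = 4 − 1 = 3.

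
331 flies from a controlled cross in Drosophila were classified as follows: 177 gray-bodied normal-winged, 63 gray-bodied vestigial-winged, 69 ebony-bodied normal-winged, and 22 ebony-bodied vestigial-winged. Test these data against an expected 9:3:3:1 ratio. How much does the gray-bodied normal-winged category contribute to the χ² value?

0.453

Total ratio parts = 16. Expected numbers out of 331:
  gray-bodied normal-winged: 331 × 9/16 = 186.1875
  gray-bodied vestigial-winged: 331 × 3/16 = 62.0625
  ebony-bodied normal-winged: 331 × 3/16 = 62.0625
  ebony-bodied vestigial-winged: 331 × 1/16 = 20.6875
Contribution of gray-bodied normal-winged: (177 − 186.1875)² / 186.1875 = 0.4534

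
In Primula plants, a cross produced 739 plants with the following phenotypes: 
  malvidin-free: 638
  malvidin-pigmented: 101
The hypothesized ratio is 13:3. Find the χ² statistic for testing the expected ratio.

Expected counts for N = 739 under a 13:3 ratio (total parts = 16):
  malvidin-free: 739 × 13/16 = 600.4375
  malvidin-pigmented: 739 × 3/16 = 138.5625
χ² = Σ (O − E)² / E
  malvidin-free: (638 − 600.4375)² / 600.4375 = 2.3499
  malvidin-pigmented: (101 − 138.5625)² / 138.5625 = 10.1827
χ² = 2.3499 + 10.1827 = 12.5326 ≈ 12.533

12.533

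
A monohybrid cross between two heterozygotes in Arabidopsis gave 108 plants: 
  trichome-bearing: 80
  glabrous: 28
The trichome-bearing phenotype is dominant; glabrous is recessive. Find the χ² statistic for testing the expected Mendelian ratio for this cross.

0.049

For a monohybrid cross between heterozygotes with complete dominance, the expected phenotypic ratio is 3:1.
Expected counts for N = 108 under a 3:1 ratio (total parts = 4):
  trichome-bearing: 108 × 3/4 = 81
  glabrous: 108 × 1/4 = 27
χ² = Σ (O − E)² / E
  trichome-bearing: (80 − 81)² / 81 = 0.0123
  glabrous: (28 − 27)² / 27 = 0.0370
χ² = 0.0123 + 0.0370 = 0.0493 ≈ 0.049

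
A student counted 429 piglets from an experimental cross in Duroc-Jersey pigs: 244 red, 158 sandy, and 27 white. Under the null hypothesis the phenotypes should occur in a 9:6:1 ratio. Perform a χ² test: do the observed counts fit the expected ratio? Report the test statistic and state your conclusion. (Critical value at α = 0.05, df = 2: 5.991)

0.083; consistent

Under the 9:6:1 hypothesis (Σ ratio = 16, N = 429):
  red: 429 × 9/16 = 241.3125
  sandy: 429 × 6/16 = 160.875
  white: 429 × 1/16 = 26.8125
χ² = Σ (O − E)² / E
  red: (244 − 241.3125)² / 241.3125 = 0.0299
  sandy: (158 − 160.875)² / 160.875 = 0.0514
  white: (27 − 26.8125)² / 26.8125 = 0.0013
χ² = 0.0299 + 0.0514 + 0.0013 = 0.0826 ≈ 0.083
Degrees of freedom = 3 − 1 = 2; critical value at α = 0.05 is 5.991.
Since 0.083 < 5.991, we fail to reject the null hypothesis — the data are consistent with the 9:6:1 ratio.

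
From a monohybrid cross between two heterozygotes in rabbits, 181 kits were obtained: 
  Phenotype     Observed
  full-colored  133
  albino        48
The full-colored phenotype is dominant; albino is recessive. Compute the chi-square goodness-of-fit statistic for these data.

0.223

For a monohybrid cross between heterozygotes with complete dominance, the expected phenotypic ratio is 3:1.
The 3:1 ratio has 4 parts, so with N = 181 the expected counts are:
  full-colored: 181 × 3/4 = 135.75
  albino: 181 × 1/4 = 45.25
χ² = Σ (O − E)² / E
  full-colored: (133 − 135.75)² / 135.75 = 0.0557
  albino: (48 − 45.25)² / 45.25 = 0.1671
χ² = 0.0557 + 0.1671 = 0.2228 ≈ 0.223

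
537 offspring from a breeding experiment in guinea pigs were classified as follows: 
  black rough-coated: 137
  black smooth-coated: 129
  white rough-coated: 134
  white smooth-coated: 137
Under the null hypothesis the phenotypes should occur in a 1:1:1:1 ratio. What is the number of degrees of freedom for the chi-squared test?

A goodness-of-fit test with 4 phenotype classes has df = 4 − 1 = 3.

3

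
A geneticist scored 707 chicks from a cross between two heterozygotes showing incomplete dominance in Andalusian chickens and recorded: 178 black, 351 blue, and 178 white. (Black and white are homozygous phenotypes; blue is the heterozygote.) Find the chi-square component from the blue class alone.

0.018

With incomplete dominance, a heterozygote × heterozygote cross gives a 1:2:1 phenotypic ratio.
Expected counts for N = 707 under a 1:2:1 ratio (total parts = 4):
  black: 707 × 1/4 = 176.75
  blue: 707 × 2/4 = 353.5
  white: 707 × 1/4 = 176.75
Contribution of blue: (351 − 353.5)² / 353.5 = 0.0177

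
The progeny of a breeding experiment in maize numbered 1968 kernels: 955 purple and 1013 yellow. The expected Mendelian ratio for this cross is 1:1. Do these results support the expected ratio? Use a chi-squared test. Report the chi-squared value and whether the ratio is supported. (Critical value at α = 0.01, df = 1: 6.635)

The 1:1 ratio has 2 parts, so with N = 1968 the expected counts are:
  purple: 1968 × 1/2 = 984
  yellow: 1968 × 1/2 = 984
χ² = Σ (O − E)² / E
  purple: (955 − 984)² / 984 = 0.8547
  yellow: (1013 − 984)² / 984 = 0.8547
χ² = 0.8547 + 0.8547 = 1.7094 ≈ 1.709
Degrees of freedom = 2 − 1 = 1; critical value at α = 0.01 is 6.635.
Since 1.709 < 6.635, we fail to reject the null hypothesis — the data are consistent with the 1:1 ratio.

1.709; consistent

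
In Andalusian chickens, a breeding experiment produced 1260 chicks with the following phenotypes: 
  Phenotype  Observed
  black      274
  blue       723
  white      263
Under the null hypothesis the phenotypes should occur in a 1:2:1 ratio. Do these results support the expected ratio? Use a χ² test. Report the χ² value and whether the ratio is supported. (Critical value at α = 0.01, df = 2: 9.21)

The 1:2:1 ratio has 4 parts, so with N = 1260 the expected counts are:
  black: 1260 × 1/4 = 315
  blue: 1260 × 2/4 = 630
  white: 1260 × 1/4 = 315
χ² = Σ (O − E)² / E
  black: (274 − 315)² / 315 = 5.3365
  blue: (723 − 630)² / 630 = 13.7286
  white: (263 − 315)² / 315 = 8.5841
χ² = 5.3365 + 13.7286 + 8.5841 = 27.6492 ≈ 27.649
Degrees of freedom = 3 − 1 = 2; critical value at α = 0.01 is 9.21.
Since 27.649 > 9.21, we reject the null hypothesis — the data do not fit the 1:2:1 ratio.

27.649; not consistent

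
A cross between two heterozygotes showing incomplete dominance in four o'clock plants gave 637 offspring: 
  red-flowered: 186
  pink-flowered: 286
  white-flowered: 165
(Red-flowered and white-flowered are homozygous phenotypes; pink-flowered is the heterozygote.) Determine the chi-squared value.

8.017

With incomplete dominance, a heterozygote × heterozygote cross gives a 1:2:1 phenotypic ratio.
Expected counts for N = 637 under a 1:2:1 ratio (total parts = 4):
  red-flowered: 637 × 1/4 = 159.25
  pink-flowered: 637 × 2/4 = 318.5
  white-flowered: 637 × 1/4 = 159.25
χ² = Σ (O − E)² / E
  red-flowered: (186 − 159.25)² / 159.25 = 4.4933
  pink-flowered: (286 − 318.5)² / 318.5 = 3.3163
  white-flowered: (165 − 159.25)² / 159.25 = 0.2076
χ² = 4.4933 + 3.3163 + 0.2076 = 8.0172 ≈ 8.017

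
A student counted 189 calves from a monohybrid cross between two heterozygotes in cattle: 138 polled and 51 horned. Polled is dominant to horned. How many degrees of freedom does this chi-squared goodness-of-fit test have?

1

For a monohybrid cross between heterozygotes with complete dominance, the expected phenotypic ratio is 3:1.
A goodness-of-fit test with 2 phenotype classes has df = 2 − 1 = 1.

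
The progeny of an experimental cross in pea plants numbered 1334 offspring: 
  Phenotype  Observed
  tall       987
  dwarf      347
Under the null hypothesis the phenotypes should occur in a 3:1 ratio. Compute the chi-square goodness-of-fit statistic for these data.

0.729

Expected counts for N = 1334 under a 3:1 ratio (total parts = 4):
  tall: 1334 × 3/4 = 1000.5
  dwarf: 1334 × 1/4 = 333.5
χ² = Σ (O − E)² / E
  tall: (987 − 1000.5)² / 1000.5 = 0.1822
  dwarf: (347 − 333.5)² / 333.5 = 0.5465
χ² = 0.1822 + 0.5465 = 0.7287 ≈ 0.729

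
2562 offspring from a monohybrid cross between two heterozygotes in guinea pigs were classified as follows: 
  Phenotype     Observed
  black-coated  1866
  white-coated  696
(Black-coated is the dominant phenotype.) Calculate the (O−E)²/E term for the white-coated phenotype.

4.809

For a monohybrid cross between heterozygotes with complete dominance, the expected phenotypic ratio is 3:1.
Under the 3:1 hypothesis (Σ ratio = 4, N = 2562):
  black-coated: 2562 × 3/4 = 1921.5
  white-coated: 2562 × 1/4 = 640.5
Contribution of white-coated: (696 − 640.5)² / 640.5 = 4.8091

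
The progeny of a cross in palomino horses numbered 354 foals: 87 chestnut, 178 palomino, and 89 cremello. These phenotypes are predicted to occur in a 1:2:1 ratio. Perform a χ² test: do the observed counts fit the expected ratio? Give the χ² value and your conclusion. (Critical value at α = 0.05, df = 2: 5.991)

Under the 1:2:1 hypothesis (Σ ratio = 4, N = 354):
  chestnut: 354 × 1/4 = 88.5
  palomino: 354 × 2/4 = 177
  cremello: 354 × 1/4 = 88.5
χ² = Σ (O − E)² / E
  chestnut: (87 − 88.5)² / 88.5 = 0.0254
  palomino: (178 − 177)² / 177 = 0.0056
  cremello: (89 − 88.5)² / 88.5 = 0.0028
χ² = 0.0254 + 0.0056 + 0.0028 = 0.0338 ≈ 0.034
Degrees of freedom = 3 − 1 = 2; critical value at α = 0.05 is 5.991.
Since 0.034 < 5.991, we fail to reject the null hypothesis — the data are consistent with the 1:2:1 ratio.

0.034; consistent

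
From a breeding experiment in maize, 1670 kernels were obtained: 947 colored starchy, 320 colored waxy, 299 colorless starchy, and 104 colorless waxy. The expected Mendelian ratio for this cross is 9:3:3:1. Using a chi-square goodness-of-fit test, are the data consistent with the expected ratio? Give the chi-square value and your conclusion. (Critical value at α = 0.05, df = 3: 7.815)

0.851; consistent

The 9:3:3:1 ratio has 16 parts, so with N = 1670 the expected counts are:
  colored starchy: 1670 × 9/16 = 939.375
  colored waxy: 1670 × 3/16 = 313.125
  colorless starchy: 1670 × 3/16 = 313.125
  colorless waxy: 1670 × 1/16 = 104.375
χ² = Σ (O − E)² / E
  colored starchy: (947 − 939.375)² / 939.375 = 0.0619
  colored waxy: (320 − 313.125)² / 313.125 = 0.1509
  colorless starchy: (299 − 313.125)² / 313.125 = 0.6372
  colorless waxy: (104 − 104.375)² / 104.375 = 0.0013
χ² = 0.0619 + 0.1509 + 0.6372 + 0.0013 = 0.8513 ≈ 0.851
Degrees of freedom = 4 − 1 = 3; critical value at α = 0.05 is 7.815.
Since 0.851 < 7.815, we fail to reject the null hypothesis — the data are consistent with the 9:3:3:1 ratio.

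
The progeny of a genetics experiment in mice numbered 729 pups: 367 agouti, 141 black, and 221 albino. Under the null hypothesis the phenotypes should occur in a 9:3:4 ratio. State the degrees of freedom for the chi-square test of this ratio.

2

A goodness-of-fit test with 3 phenotype classes has df = 3 − 1 = 2.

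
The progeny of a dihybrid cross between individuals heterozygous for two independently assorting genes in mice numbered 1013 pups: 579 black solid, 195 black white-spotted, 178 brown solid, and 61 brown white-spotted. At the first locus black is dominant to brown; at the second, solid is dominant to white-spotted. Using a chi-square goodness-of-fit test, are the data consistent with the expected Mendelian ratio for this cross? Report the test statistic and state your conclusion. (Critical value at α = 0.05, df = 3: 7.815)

A dihybrid F₂ with independent assortment and complete dominance at both loci gives a 9:3:3:1 phenotypic ratio.
Total ratio parts = 16. Expected numbers out of 1013:
  black solid: 1013 × 9/16 = 569.8125
  black white-spotted: 1013 × 3/16 = 189.9375
  brown solid: 1013 × 3/16 = 189.9375
  brown white-spotted: 1013 × 1/16 = 63.3125
χ² = Σ (O − E)² / E
  black solid: (579 − 569.8125)² / 569.8125 = 0.1481
  black white-spotted: (195 − 189.9375)² / 189.9375 = 0.1349
  brown solid: (178 − 189.9375)² / 189.9375 = 0.7503
  brown white-spotted: (61 − 63.3125)² / 63.3125 = 0.0845
χ² = 0.1481 + 0.1349 + 0.7503 + 0.0845 = 1.1178 ≈ 1.118
Degrees of freedom = 4 − 1 = 3; critical value at α = 0.05 is 7.815.
Since 1.118 < 7.815, we fail to reject the null hypothesis — the data are consistent with the 9:3:3:1 ratio.

1.118; consistent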